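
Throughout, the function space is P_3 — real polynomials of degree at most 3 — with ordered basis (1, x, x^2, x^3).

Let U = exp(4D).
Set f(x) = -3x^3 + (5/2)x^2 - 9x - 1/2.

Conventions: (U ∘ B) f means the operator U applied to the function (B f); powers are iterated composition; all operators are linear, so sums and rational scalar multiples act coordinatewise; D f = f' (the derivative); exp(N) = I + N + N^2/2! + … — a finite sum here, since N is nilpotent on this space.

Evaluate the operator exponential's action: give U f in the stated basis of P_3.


order-1 term: -36x^2 + 20x - 36
order-2 term: -144x + 40
order-3 term: -192
the series for exp(4D) f terminates at order 3
exp(4D) f = -3x^3 - (67/2)x^2 - 133x - 377/2

g(x) = -3x^3 - (67/2)x^2 - 133x - 377/2


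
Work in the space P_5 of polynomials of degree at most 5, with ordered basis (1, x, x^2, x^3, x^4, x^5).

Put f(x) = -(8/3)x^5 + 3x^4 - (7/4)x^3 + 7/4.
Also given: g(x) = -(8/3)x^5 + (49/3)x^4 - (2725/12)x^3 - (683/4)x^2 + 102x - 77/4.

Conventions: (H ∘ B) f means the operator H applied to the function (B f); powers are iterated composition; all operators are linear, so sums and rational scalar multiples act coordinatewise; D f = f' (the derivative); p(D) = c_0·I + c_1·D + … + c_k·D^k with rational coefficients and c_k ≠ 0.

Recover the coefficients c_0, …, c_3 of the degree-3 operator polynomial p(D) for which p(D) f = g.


D^0 f = -(8/3)x^5 + 3x^4 - (7/4)x^3 + 7/4
D^1 f = -(40/3)x^4 + 12x^3 - (21/4)x^2
D^2 f = -(160/3)x^3 + 36x^2 - (21/2)x
D^3 f = -160x^2 + 72x - 21/2
matching coefficients of g against c_0 f + c_1 Df + … from the top degree down determines the c_i
solution: c_0 = 1, c_1 = -1, c_2 = 4, c_3 = 2

c_0 = 1, c_1 = -1, c_2 = 4, c_3 = 2


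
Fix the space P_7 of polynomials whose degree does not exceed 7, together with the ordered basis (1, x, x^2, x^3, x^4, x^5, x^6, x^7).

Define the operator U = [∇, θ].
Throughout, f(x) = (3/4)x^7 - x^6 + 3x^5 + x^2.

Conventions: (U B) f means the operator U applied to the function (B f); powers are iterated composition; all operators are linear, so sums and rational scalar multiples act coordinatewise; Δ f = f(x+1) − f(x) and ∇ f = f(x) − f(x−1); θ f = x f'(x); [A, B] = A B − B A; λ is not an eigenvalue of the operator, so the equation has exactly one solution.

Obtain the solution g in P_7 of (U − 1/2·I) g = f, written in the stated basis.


write g with unknown coordinates in the stated basis and equate coefficients in (U − 1/2·I) g = f
solving from the highest basis element down gives g = -(3/2)x^7 - 19x^6 - 108x^5 - 255x^4 + 420x^3 + 4123x^2 + 8638x + 4471
check: U g = -(21/2)x^6 - 51x^5 - (255/2)x^4 + 210x^3 + (4125/2)x^2 + 4319x + 4471/2
so U g − 1/2·g = (3/4)x^7 - x^6 + 3x^5 + x^2 = f ✓

g(x) = -(3/2)x^7 - 19x^6 - 108x^5 - 255x^4 + 420x^3 + 4123x^2 + 8638x + 4471


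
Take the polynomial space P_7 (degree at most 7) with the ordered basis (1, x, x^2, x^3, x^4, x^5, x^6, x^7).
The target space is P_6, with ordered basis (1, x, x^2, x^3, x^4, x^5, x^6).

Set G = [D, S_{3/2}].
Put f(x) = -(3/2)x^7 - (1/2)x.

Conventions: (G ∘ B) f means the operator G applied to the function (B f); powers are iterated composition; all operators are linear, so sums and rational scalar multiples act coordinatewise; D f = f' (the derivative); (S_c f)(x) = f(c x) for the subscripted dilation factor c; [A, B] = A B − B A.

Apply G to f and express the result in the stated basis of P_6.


S_{3/2} f = -(6561/256)x^7 - (3/4)x
D S_{3/2} f = -(45927/256)x^6 - 3/4
D f = -(21/2)x^6 - 1/2
S_{3/2} D f = -(15309/128)x^6 - 1/2
[D, S_{3/2}] f = -(15309/256)x^6 - 1/4

the image equals g(x) = -(15309/256)x^6 - 1/4


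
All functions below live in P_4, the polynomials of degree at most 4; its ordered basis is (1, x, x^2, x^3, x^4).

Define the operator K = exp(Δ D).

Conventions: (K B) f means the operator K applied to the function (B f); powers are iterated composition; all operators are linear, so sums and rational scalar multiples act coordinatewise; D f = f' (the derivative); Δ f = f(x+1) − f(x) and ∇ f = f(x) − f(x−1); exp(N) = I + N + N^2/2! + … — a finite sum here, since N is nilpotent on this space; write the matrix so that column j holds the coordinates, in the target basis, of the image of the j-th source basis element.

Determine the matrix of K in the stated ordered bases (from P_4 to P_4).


the matrix is [[1, 0, 2, 3, 16]; [0, 1, 0, 6, 12]; [0, 0, 1, 0, 12]; [0, 0, 0, 1, 0]; [0, 0, 0, 0, 1]] (rows listed top to bottom)

image of 1: 1
image of x: x
image of x^2: x^2 + 2
image of x^3: x^3 + 6x + 3
image of x^4: x^4 + 12x^2 + 12x + 16
each image's coordinates form column j of the matrix


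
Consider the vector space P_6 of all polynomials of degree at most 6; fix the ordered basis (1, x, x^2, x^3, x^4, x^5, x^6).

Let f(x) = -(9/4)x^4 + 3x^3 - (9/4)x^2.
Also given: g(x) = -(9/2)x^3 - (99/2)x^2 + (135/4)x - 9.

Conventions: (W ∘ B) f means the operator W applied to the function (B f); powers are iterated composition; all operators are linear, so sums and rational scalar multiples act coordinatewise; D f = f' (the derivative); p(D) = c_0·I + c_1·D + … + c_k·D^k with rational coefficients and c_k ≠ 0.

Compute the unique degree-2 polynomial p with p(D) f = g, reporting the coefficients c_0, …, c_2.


p(D) = (1/2)·D + 2·D^2, i.e. c_0 = 0, c_1 = 1/2, c_2 = 2

D^0 f = -(9/4)x^4 + 3x^3 - (9/4)x^2
D^1 f = -9x^3 + 9x^2 - (9/2)x
D^2 f = -27x^2 + 18x - 9/2
matching coefficients of g against c_0 f + c_1 Df + … from the top degree down determines the c_i
solution: c_0 = 0, c_1 = 1/2, c_2 = 2


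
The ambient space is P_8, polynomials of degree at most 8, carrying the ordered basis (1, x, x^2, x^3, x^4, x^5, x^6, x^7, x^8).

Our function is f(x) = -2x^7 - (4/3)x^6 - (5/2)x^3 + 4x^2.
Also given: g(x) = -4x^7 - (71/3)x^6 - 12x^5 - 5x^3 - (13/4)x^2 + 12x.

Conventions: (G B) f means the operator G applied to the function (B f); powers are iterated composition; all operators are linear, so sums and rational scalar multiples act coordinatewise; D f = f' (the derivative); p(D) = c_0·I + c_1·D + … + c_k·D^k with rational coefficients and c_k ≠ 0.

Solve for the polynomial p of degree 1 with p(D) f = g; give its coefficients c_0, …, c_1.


p(D) = 2·I + (3/2)·D, i.e. c_0 = 2, c_1 = 3/2

D^0 f = -2x^7 - (4/3)x^6 - (5/2)x^3 + 4x^2
D^1 f = -14x^6 - 8x^5 - (15/2)x^2 + 8x
matching coefficients of g against c_0 f + c_1 Df + … from the top degree down determines the c_i
solution: c_0 = 2, c_1 = 3/2


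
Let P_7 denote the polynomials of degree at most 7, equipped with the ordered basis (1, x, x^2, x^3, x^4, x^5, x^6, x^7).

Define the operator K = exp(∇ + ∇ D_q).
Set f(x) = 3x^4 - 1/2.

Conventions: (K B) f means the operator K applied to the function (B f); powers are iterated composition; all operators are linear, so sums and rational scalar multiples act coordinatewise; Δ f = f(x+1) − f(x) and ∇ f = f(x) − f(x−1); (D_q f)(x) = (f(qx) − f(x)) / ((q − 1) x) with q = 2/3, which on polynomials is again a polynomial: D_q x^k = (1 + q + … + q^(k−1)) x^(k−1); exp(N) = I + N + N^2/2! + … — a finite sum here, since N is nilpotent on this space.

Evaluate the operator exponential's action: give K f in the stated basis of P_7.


order-1 term: 12x^3 + (11/3)x^2 - (29/3)x + 38/9
order-2 term: 18x^2 + 11x - 185/18
order-3 term: 12x + 23/3
order-4 term: 3
the series for exp(∇ + ∇ D_q) f terminates at order 4
exp(∇ + ∇ D_q) f = 3x^4 + 12x^3 + (65/3)x^2 + (40/3)x + 37/9

the image equals g(x) = 3x^4 + 12x^3 + (65/3)x^2 + (40/3)x + 37/9


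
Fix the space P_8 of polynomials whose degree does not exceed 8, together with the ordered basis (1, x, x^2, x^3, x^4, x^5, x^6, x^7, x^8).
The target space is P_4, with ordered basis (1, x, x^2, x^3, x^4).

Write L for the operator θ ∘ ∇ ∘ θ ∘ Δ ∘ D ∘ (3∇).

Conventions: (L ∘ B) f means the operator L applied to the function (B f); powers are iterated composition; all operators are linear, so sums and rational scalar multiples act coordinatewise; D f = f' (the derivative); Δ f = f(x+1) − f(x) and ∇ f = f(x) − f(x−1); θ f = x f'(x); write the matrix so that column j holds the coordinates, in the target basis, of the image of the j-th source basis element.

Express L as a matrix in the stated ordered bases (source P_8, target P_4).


the matrix is [[0, 0, 0, 0, 0, 0, 0, 0, 0]; [0, 0, 0, 0, 0, 720, -3240, 12600, -40320]; [0, 0, 0, 0, 0, 0, 6480, -30240, 131040]; [0, 0, 0, 0, 0, 0, 0, 30240, -151200]; [0, 0, 0, 0, 0, 0, 0, 0, 100800]] (rows listed top to bottom)

image of 1: 0
image of x: 0
image of x^2: 0
image of x^3: 0
image of x^4: 0
image of x^5: 720x
image of x^6: 6480x^2 - 3240x
image of x^7: 30240x^3 - 30240x^2 + 12600x
image of x^8: 100800x^4 - 151200x^3 + 131040x^2 - 40320x
each image's coordinates form column j of the matrix


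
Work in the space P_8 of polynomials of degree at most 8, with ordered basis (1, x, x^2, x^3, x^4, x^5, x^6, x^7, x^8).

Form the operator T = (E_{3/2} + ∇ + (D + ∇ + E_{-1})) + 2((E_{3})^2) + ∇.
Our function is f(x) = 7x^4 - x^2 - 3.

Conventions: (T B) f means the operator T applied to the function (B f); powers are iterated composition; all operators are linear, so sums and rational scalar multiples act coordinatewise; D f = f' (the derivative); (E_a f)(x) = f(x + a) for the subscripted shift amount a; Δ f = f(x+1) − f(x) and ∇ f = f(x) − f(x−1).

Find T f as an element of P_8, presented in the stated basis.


the result is g(x) = 28x^4 + 462x^3 + (6061/2)x^2 + (24427/2)x + 289299/16

E_{3/2} f = 7x^4 + 42x^3 + (187/2)x^2 + (183/2)x + 483/16
∇ f = 28x^3 - 42x^2 + 26x - 6
D f = 28x^3 - 2x
∇ f = 28x^3 - 42x^2 + 26x - 6
E_{-1} f = 7x^4 - 28x^3 + 41x^2 - 26x + 3
(D + ∇ + E_{-1}) f = 7x^4 + 28x^3 - x^2 - 2x - 3
(E_{3/2} + ∇ + (D + ∇ + E_{-1})) f = 14x^4 + 98x^3 + (101/2)x^2 + (231/2)x + 339/16
E_{3} f = 7x^4 + 84x^3 + 377x^2 + 750x + 555
E_{3} E_{3} f = 7x^4 + 168x^3 + 1511x^2 + 6036x + 9033
(2((E_{3})^2)) f = 14x^4 + 336x^3 + 3022x^2 + 12072x + 18066
∇ f = 28x^3 - 42x^2 + 26x - 6
((E_{3/2} + ∇ + (D + ∇ + E_{-1})) + 2((E_{3})^2) + ∇) f = 28x^4 + 462x^3 + (6061/2)x^2 + (24427/2)x + 289299/16


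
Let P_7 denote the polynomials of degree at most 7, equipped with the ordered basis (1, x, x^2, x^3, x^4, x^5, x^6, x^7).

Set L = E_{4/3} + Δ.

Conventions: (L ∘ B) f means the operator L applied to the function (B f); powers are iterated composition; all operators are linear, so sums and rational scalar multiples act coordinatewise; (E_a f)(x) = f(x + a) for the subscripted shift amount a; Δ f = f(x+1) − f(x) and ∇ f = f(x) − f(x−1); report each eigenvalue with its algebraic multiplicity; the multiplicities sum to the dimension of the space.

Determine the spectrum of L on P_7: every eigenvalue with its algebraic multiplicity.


image of 1: 1
image of x: x + 7/3
image of x^2: x^2 + (14/3)x + 25/9
image of x^3: x^3 + 7x^2 + (25/3)x + 91/27
image of x^4: x^4 + (28/3)x^3 + (50/3)x^2 + (364/27)x + 337/81
image of x^5: x^5 + (35/3)x^4 + (250/9)x^3 + (910/27)x^2 + (1685/81)x + 1267/243
image of x^6: x^6 + 14x^5 + (125/3)x^4 + (1820/27)x^3 + (1685/27)x^2 + (2534/81)x + 4825/729
image of x^7: x^7 + (49/3)x^6 + (175/3)x^5 + (3185/27)x^4 + (11795/81)x^3 + (8869/81)x^2 + (33775/729)x + 18571/2187
the matrix is upper triangular; its diagonal is (1, 1, 1, 1, 1, 1, 1, 1)
for a triangular matrix the eigenvalues are the diagonal entries, with algebraic multiplicity their repetition count

λ = 1 (multiplicity 8)


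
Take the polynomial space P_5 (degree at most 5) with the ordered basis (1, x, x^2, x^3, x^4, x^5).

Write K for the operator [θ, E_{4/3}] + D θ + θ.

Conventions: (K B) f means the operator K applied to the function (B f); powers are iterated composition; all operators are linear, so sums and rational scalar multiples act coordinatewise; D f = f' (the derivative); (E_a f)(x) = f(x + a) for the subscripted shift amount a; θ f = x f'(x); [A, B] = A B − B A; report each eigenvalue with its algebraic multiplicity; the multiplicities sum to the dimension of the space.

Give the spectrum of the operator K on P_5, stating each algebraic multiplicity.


image of 1: 0
image of x: x - 1/3
image of x^2: 2x^2 + (4/3)x - 32/9
image of x^3: 3x^3 + 5x^2 - (32/3)x - 64/9
image of x^4: 4x^4 + (32/3)x^3 - (64/3)x^2 - (256/9)x - 1024/81
image of x^5: 5x^5 + (55/3)x^4 - (320/9)x^3 - (640/9)x^2 - (5120/81)x - 5120/243
the matrix is upper triangular; its diagonal is (0, 1, 2, 3, 4, 5)
for a triangular matrix the eigenvalues are the diagonal entries, with algebraic multiplicity their repetition count

λ = 0 (multiplicity 1), λ = 1 (multiplicity 1), λ = 2 (multiplicity 1), λ = 3 (multiplicity 1), λ = 4 (multiplicity 1), λ = 5 (multiplicity 1)


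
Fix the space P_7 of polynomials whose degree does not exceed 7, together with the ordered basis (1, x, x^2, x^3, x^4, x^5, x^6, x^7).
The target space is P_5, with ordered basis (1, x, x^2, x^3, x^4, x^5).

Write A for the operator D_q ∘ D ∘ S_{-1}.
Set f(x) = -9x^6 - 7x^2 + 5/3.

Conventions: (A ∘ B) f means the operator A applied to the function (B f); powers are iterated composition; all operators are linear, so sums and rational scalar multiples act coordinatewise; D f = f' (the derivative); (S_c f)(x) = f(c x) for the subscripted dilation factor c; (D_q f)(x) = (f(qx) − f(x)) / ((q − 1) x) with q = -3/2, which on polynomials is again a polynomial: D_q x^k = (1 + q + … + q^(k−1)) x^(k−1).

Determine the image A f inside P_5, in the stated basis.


g(x) = -(1485/8)x^4 - 14

S_{-1} f = -9x^6 - 7x^2 + 5/3
D S_{-1} f = -54x^5 - 14x
D_q D S_{-1} f = -(1485/8)x^4 - 14


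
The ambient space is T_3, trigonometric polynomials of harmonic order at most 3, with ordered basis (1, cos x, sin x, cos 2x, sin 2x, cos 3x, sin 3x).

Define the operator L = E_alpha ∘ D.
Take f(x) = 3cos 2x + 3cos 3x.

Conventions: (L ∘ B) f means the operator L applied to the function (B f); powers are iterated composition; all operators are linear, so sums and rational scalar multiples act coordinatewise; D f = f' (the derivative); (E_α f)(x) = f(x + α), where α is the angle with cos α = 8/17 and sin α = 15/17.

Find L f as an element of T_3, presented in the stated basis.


D f = -6sin 2x - 9sin 3x
E_alpha D f = -(1440/289)cos 2x + (966/289)sin 2x + (4455/4913)cos 3x + (43992/4913)sin 3x

the result is g(x) = -(1440/289)cos 2x + (966/289)sin 2x + (4455/4913)cos 3x + (43992/4913)sin 3x


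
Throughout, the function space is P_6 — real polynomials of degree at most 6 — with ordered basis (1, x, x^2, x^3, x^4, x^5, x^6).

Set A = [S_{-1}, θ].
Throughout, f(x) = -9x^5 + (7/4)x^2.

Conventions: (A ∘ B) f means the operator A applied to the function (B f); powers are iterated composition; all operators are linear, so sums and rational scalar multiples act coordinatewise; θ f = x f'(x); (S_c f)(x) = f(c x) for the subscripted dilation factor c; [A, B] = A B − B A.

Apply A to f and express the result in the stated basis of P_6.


θ f = -45x^5 + (7/2)x^2
S_{-1} θ f = 45x^5 + (7/2)x^2
S_{-1} f = 9x^5 + (7/4)x^2
θ S_{-1} f = 45x^5 + (7/2)x^2
[S_{-1}, θ] f = 0

g(x) = 0


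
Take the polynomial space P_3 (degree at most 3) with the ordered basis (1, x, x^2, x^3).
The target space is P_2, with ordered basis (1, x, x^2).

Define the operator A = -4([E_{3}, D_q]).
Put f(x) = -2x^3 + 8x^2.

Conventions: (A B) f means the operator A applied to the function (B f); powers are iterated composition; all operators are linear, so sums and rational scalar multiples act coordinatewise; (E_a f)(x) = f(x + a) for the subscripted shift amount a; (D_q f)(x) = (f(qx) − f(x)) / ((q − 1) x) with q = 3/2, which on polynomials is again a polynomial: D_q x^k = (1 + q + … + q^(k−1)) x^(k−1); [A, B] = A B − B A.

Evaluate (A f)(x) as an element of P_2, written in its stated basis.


D_q f = -(19/2)x^2 + 20x
E_{3} D_q f = -(19/2)x^2 - 37x - 51/2
E_{3} f = -2x^3 - 10x^2 - 6x + 18
D_q E_{3} f = -(19/2)x^2 - 25x - 6
[E_{3}, D_q] f = -12x - 39/2
(-4([E_{3}, D_q])) f = 48x + 78

the result is g(x) = 48x + 78


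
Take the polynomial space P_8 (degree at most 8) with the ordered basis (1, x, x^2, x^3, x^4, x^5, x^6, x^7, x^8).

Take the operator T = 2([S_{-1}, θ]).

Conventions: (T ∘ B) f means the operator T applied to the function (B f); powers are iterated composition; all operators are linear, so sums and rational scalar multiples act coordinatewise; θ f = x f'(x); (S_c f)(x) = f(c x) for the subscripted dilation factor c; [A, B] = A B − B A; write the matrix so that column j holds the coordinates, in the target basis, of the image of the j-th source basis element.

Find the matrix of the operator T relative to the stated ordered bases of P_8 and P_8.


the matrix is [[0, 0, 0, 0, 0, 0, 0, 0, 0]; [0, 0, 0, 0, 0, 0, 0, 0, 0]; [0, 0, 0, 0, 0, 0, 0, 0, 0]; [0, 0, 0, 0, 0, 0, 0, 0, 0]; [0, 0, 0, 0, 0, 0, 0, 0, 0]; [0, 0, 0, 0, 0, 0, 0, 0, 0]; [0, 0, 0, 0, 0, 0, 0, 0, 0]; [0, 0, 0, 0, 0, 0, 0, 0, 0]; [0, 0, 0, 0, 0, 0, 0, 0, 0]] (rows listed top to bottom)

image of 1: 0
image of x: 0
image of x^2: 0
image of x^3: 0
image of x^4: 0
image of x^5: 0
image of x^6: 0
image of x^7: 0
image of x^8: 0
each image's coordinates form column j of the matrix


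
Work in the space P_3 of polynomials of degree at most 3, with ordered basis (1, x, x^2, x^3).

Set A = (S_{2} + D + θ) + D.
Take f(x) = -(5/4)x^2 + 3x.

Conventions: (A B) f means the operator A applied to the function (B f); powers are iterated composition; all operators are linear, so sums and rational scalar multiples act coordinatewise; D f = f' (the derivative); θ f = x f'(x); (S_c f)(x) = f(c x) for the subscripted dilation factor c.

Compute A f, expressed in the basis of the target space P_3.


the image equals g(x) = -(15/2)x^2 + 4x + 6

S_{2} f = -5x^2 + 6x
D f = -(5/2)x + 3
θ f = -(5/2)x^2 + 3x
(S_{2} + D + θ) f = -(15/2)x^2 + (13/2)x + 3
D f = -(5/2)x + 3
((S_{2} + D + θ) + D) f = -(15/2)x^2 + 4x + 6


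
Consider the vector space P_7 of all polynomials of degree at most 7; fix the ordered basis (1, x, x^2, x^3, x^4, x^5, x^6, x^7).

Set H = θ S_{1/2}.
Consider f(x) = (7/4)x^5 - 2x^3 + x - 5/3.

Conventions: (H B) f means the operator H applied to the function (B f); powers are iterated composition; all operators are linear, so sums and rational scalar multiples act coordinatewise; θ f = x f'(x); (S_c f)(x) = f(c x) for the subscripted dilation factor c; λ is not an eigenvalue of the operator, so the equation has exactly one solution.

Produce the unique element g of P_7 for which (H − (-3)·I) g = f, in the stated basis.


the image equals g(x) = (56/101)x^5 - (16/27)x^3 + (2/7)x - 5/9

write g with unknown coordinates in the stated basis and equate coefficients in (H − (-3)·I) g = f
solving from the highest basis element down gives g = (56/101)x^5 - (16/27)x^3 + (2/7)x - 5/9
check: H g = (35/404)x^5 - (2/9)x^3 + (1/7)x
so H g − (-3)·g = (7/4)x^5 - 2x^3 + x - 5/3 = f ✓


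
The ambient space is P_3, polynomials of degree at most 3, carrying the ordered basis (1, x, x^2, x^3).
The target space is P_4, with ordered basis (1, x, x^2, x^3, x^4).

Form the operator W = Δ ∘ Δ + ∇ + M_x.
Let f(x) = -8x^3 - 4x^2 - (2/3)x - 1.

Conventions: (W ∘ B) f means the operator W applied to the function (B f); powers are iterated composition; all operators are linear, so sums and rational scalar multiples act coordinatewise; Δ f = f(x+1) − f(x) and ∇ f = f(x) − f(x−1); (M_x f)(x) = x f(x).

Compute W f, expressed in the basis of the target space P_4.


the image equals g(x) = -8x^4 - 4x^3 - (74/3)x^2 - 33x - 182/3

Δ f = -24x^2 - 32x - 38/3
Δ Δ f = -48x - 56
∇ f = -24x^2 + 16x - 14/3
M_x f = -8x^4 - 4x^3 - (2/3)x^2 - x
(Δ ∘ Δ + ∇ + M_x) f = -8x^4 - 4x^3 - (74/3)x^2 - 33x - 182/3


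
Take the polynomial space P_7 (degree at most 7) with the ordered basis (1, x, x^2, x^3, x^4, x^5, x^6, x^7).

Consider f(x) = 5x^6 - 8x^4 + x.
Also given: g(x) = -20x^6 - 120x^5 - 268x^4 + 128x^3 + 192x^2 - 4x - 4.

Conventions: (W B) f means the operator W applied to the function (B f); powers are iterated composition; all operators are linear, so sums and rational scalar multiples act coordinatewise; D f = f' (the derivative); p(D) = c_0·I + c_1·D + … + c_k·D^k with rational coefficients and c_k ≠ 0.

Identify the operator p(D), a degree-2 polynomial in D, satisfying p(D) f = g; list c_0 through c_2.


c_0 = -4, c_1 = -4, c_2 = -2

D^0 f = 5x^6 - 8x^4 + x
D^1 f = 30x^5 - 32x^3 + 1
D^2 f = 150x^4 - 96x^2
matching coefficients of g against c_0 f + c_1 Df + … from the top degree down determines the c_i
solution: c_0 = -4, c_1 = -4, c_2 = -2


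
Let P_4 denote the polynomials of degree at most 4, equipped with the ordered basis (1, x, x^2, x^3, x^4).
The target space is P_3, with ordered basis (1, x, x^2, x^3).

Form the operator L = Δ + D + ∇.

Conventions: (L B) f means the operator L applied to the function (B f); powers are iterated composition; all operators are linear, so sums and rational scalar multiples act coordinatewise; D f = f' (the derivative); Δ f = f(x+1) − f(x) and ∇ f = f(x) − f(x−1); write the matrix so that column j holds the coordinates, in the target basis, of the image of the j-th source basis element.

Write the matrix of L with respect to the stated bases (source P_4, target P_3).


image of 1: 0
image of x: 3
image of x^2: 6x
image of x^3: 9x^2 + 2
image of x^4: 12x^3 + 8x
each image's coordinates form column j of the matrix

the matrix is [[0, 3, 0, 2, 0]; [0, 0, 6, 0, 8]; [0, 0, 0, 9, 0]; [0, 0, 0, 0, 12]] (rows listed top to bottom)


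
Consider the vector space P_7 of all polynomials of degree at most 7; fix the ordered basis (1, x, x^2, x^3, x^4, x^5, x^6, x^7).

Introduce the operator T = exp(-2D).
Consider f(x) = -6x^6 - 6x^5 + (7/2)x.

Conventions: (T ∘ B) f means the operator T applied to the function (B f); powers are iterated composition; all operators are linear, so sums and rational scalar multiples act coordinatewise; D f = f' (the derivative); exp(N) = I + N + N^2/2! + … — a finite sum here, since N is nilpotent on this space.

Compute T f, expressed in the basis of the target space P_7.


order-1 term: 72x^5 + 60x^4 - 7
order-2 term: -360x^4 - 240x^3
order-3 term: 960x^3 + 480x^2
order-4 term: -1440x^2 - 480x
order-5 term: 1152x + 192
order-6 term: -384
the series for exp(-2D) f terminates at order 6
exp(-2D) f = -6x^6 + 66x^5 - 300x^4 + 720x^3 - 960x^2 + (1351/2)x - 199

g(x) = -6x^6 + 66x^5 - 300x^4 + 720x^3 - 960x^2 + (1351/2)x - 199


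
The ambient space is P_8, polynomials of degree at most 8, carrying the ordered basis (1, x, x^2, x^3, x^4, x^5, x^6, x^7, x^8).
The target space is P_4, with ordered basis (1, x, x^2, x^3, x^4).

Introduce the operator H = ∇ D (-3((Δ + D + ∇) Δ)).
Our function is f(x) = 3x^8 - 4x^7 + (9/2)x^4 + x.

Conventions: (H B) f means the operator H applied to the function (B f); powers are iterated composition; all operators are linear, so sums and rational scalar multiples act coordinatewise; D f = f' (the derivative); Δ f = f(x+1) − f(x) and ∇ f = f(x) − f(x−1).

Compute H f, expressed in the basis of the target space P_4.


Δ f = 24x^7 + 56x^6 + 84x^5 + 70x^4 + 46x^3 + 27x^2 + 14x + 9/2
Δ Δ f = 168x^6 + 840x^5 + 2100x^4 + 3080x^3 + 2742x^2 + 1396x + 321
D Δ f = 168x^6 + 336x^5 + 420x^4 + 280x^3 + 138x^2 + 54x + 14
∇ Δ f = 168x^6 - 168x^5 + 420x^4 - 280x^3 + 222x^2 - 56x + 15
(Δ + D + ∇) Δ f = 504x^6 + 1008x^5 + 2940x^4 + 3080x^3 + 3102x^2 + 1394x + 350
(-3((Δ + D + ∇) Δ)) f = -1512x^6 - 3024x^5 - 8820x^4 - 9240x^3 - 9306x^2 - 4182x - 1050
D (-3((Δ + D + ∇) Δ)) f = -9072x^5 - 15120x^4 - 35280x^3 - 27720x^2 - 18612x - 4182
∇ D (-3((Δ + D + ∇) Δ)) f = -45360x^4 + 30240x^3 - 105840x^2 + 35280x - 20124

g(x) = -45360x^4 + 30240x^3 - 105840x^2 + 35280x - 20124


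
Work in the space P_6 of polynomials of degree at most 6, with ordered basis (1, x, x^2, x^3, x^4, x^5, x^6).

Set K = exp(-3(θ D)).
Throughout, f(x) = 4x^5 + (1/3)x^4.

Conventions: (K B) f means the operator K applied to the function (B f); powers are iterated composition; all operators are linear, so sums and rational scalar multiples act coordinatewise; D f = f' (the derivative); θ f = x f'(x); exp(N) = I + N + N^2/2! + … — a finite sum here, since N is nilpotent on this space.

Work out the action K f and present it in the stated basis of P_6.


order-1 term: -240x^4 - 12x^3
order-2 term: 4320x^3 + 108x^2
order-3 term: -25920x^2 - 216x
order-4 term: 38880x
the series for exp(-3(θ D)) f terminates at order 4
exp(-3(θ D)) f = 4x^5 - (719/3)x^4 + 4308x^3 - 25812x^2 + 38664x

g(x) = 4x^5 - (719/3)x^4 + 4308x^3 - 25812x^2 + 38664x


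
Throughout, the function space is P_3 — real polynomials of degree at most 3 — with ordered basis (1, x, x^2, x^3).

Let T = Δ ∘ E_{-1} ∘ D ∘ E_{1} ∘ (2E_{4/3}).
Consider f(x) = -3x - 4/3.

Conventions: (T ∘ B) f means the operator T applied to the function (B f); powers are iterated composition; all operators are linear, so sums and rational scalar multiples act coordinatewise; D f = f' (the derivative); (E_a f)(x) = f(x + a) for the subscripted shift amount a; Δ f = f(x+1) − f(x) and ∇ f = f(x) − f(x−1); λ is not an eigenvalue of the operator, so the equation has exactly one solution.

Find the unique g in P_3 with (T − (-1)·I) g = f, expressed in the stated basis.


write g with unknown coordinates in the stated basis and equate coefficients in (T − (-1)·I) g = f
solving from the highest basis element down gives g = -3x - 4/3
check: T g = 0
so T g − (-1)·g = -3x - 4/3 = f ✓

the image equals g(x) = -3x - 4/3


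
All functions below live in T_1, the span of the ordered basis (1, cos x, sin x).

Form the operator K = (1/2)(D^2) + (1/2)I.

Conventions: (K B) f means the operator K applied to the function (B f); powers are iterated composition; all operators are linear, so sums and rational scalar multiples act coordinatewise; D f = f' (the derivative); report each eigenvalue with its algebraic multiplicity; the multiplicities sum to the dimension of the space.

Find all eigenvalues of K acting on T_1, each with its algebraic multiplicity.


λ = 0 (multiplicity 2), λ = 1/2 (multiplicity 1)

image of 1: 1/2
image of cos x: 0
image of sin x: 0
the matrix is diagonal; its diagonal is (1/2, 0, 0)
for a triangular matrix the eigenvalues are the diagonal entries, with algebraic multiplicity their repetition count


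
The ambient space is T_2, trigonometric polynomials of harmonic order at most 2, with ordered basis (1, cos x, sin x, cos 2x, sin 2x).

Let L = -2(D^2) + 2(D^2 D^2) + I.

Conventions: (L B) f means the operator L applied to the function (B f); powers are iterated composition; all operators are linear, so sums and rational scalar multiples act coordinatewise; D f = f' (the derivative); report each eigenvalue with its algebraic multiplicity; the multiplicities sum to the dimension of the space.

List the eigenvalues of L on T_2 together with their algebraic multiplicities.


λ = 1 (multiplicity 1), λ = 5 (multiplicity 2), λ = 41 (multiplicity 2)

image of 1: 1
image of cos x: 5cos x
image of sin x: 5sin x
image of cos 2x: 41cos 2x
image of sin 2x: 41sin 2x
the matrix is diagonal; its diagonal is (1, 5, 5, 41, 41)
for a triangular matrix the eigenvalues are the diagonal entries, with algebraic multiplicity their repetition count


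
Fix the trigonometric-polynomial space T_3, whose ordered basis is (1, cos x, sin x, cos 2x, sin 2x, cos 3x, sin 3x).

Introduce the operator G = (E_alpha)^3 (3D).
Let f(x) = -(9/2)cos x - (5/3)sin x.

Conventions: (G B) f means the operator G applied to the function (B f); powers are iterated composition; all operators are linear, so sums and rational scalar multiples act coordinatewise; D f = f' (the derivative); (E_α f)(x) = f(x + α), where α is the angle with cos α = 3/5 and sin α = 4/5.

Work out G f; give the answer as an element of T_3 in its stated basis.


D f = -(5/3)cos x + (9/2)sin x
(3D) f = -5cos x + (27/2)sin x
E_alpha (3D) f = (39/5)cos x + (121/10)sin x
E_alpha E_alpha (3D) f = (359/25)cos x + (51/50)sin x
E_alpha E_alpha E_alpha (3D) f = (1179/125)cos x - (2719/250)sin x

the image equals g(x) = (1179/125)cos x - (2719/250)sin x


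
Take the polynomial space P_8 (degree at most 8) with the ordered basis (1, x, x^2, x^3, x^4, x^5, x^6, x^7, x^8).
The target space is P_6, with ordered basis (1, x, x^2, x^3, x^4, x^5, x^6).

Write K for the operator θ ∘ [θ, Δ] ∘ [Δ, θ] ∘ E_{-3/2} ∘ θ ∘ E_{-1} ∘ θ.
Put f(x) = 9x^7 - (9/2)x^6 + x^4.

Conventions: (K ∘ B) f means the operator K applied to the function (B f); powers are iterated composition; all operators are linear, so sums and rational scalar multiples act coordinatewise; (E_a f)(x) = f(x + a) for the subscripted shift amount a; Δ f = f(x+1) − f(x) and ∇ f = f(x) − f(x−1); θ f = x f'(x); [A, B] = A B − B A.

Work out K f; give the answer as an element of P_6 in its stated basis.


g(x) = -92610x^5 + 151740x^4 - 78975x^3 + 11091x^2 + (7383/8)x

θ f = 63x^7 - 27x^6 + 4x^4
E_{-1} θ f = 63x^7 - 468x^6 + 1485x^5 - 2606x^4 + 2729x^3 - 1704x^2 + 587x - 86
θ E_{-1} θ f = 441x^7 - 2808x^6 + 7425x^5 - 10424x^4 + 8187x^3 - 3408x^2 + 587x
E_{-3/2} (θ ∘ E_{-1} ∘ θ) f = 441x^7 - (14877/2)x^6 + (214137/4)x^5 - (1703797/8)x^4 + (8087571/16)x^3 - (22884015/32)x^2 + (35702075/64)x - 23661375/128
θ E_{-3/2} (θ ∘ E_{-1} ∘ θ) f = 3087x^7 - 44631x^6 + (1070685/4)x^5 - (1703797/2)x^4 + (24262713/16)x^3 - (22884015/16)x^2 + (35702075/64)x
Δ θ E_{-3/2} (θ ∘ E_{-1} ∘ θ) f = 21609x^6 - 202959x^5 + (3107745/4)x^4 - (3030913/2)x^3 + (24159075/16)x^2 - (10026527/16)x + 1167507/64
Δ E_{-3/2} (θ ∘ E_{-1} ∘ θ) f = 3087x^6 - 35370x^5 + (686115/4)x^4 - 449891x^3 + (10745565/16)x^2 - (4316821/8)x + 11632305/64
θ Δ E_{-3/2} (θ ∘ E_{-1} ∘ θ) f = 18522x^6 - 176850x^5 + 686115x^4 - 1349673x^3 + (10745565/8)x^2 - (4316821/8)x
[Δ, θ] E_{-3/2} (θ ∘ E_{-1} ∘ θ) f = 3087x^6 - 26109x^5 + (363285/4)x^4 - (331567/2)x^3 + (2667945/16)x^2 - (1392885/16)x + 1167507/64
Δ ([Δ, θ] ∘ E_{-3/2} ∘ θ ∘ E_{-1} ∘ θ) f = 18522x^5 - 84240x^4 + 163935x^3 - 167208x^2 + (699237/8)x - 18293
θ Δ ([Δ, θ] ∘ E_{-3/2} ∘ θ ∘ E_{-1} ∘ θ) f = 92610x^5 - 336960x^4 + 491805x^3 - 334416x^2 + (699237/8)x
θ ([Δ, θ] ∘ E_{-3/2} ∘ θ ∘ E_{-1} ∘ θ) f = 18522x^6 - 130545x^5 + 363285x^4 - (994701/2)x^3 + (2667945/8)x^2 - (1392885/16)x
Δ θ ([Δ, θ] ∘ E_{-3/2} ∘ θ ∘ E_{-1} ∘ θ) f = 111132x^5 - 374895x^4 + 518130x^3 - (679923/2)x^2 + (345927/4)x + 5589/16
[θ, Δ] ([Δ, θ] ∘ E_{-3/2} ∘ θ ∘ E_{-1} ∘ θ) f = -18522x^5 + 37935x^4 - 26325x^3 + (11091/2)x^2 + (7383/8)x - 5589/16
θ [θ, Δ] ([Δ, θ] ∘ E_{-3/2} ∘ θ ∘ E_{-1} ∘ θ) f = -92610x^5 + 151740x^4 - 78975x^3 + 11091x^2 + (7383/8)x


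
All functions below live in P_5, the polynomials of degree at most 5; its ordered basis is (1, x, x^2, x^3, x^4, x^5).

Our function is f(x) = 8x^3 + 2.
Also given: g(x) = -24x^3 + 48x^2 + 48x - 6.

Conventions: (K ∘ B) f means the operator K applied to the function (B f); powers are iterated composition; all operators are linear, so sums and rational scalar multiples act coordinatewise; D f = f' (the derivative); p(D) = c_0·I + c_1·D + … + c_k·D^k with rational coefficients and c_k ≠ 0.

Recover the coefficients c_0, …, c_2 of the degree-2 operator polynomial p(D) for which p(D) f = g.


D^0 f = 8x^3 + 2
D^1 f = 24x^2
D^2 f = 48x
matching coefficients of g against c_0 f + c_1 Df + … from the top degree down determines the c_i
solution: c_0 = -3, c_1 = 2, c_2 = 1

p(D) = -3·I + 2·D + D^2, i.e. c_0 = -3, c_1 = 2, c_2 = 1


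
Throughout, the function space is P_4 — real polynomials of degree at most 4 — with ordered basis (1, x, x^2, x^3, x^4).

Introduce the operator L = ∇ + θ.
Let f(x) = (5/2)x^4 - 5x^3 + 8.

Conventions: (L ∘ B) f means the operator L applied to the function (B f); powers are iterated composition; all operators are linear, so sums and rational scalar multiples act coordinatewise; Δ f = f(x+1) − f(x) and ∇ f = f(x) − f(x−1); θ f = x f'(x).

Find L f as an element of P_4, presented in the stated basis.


∇ f = 10x^3 - 30x^2 + 25x - 15/2
θ f = 10x^4 - 15x^3
(∇ + θ) f = 10x^4 - 5x^3 - 30x^2 + 25x - 15/2

the result is g(x) = 10x^4 - 5x^3 - 30x^2 + 25x - 15/2


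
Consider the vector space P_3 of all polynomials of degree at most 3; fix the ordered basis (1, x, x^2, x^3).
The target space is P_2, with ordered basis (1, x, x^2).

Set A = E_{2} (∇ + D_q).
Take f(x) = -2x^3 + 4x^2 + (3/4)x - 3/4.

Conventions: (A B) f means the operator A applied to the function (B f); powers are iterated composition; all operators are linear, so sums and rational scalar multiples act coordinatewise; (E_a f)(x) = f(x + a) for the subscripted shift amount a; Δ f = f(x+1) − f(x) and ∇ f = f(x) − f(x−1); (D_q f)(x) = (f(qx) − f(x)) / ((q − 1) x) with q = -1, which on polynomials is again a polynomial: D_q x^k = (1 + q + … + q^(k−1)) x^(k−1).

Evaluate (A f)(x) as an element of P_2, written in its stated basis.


g(x) = -8x^2 - 18x - 17/2

∇ f = -6x^2 + 14x - 21/4
D_q f = -2x^2 + 3/4
(∇ + D_q) f = -8x^2 + 14x - 9/2
E_{2} (∇ + D_q) f = -8x^2 - 18x - 17/2


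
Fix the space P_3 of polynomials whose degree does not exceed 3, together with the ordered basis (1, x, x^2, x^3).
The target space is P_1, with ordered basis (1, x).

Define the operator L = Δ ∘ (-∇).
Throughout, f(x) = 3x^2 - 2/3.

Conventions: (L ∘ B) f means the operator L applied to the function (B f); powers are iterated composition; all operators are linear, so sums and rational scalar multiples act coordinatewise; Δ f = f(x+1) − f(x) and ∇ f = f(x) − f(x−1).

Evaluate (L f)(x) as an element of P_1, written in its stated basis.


the result is g(x) = -6

∇ f = 6x - 3
(-∇) f = -6x + 3
Δ (-∇) f = -6


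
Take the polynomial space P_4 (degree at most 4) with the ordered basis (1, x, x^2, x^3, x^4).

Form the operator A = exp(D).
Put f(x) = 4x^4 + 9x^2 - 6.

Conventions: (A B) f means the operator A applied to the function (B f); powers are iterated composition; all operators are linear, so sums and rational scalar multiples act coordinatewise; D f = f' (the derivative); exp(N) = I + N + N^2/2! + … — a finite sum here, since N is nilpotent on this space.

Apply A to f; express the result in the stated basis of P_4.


order-1 term: 16x^3 + 18x
order-2 term: 24x^2 + 9
order-3 term: 16x
order-4 term: 4
the series for exp(D) f terminates at order 4
exp(D) f = 4x^4 + 16x^3 + 33x^2 + 34x + 7

g(x) = 4x^4 + 16x^3 + 33x^2 + 34x + 7


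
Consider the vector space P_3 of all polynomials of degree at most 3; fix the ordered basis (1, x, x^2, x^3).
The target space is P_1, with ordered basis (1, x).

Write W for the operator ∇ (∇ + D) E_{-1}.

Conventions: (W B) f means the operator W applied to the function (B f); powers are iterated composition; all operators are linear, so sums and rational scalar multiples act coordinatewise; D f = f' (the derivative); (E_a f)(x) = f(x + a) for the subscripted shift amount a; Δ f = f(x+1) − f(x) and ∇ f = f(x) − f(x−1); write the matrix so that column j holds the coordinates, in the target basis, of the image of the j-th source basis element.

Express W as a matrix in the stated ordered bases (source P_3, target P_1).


the matrix is [[0, 0, 4, -21]; [0, 0, 0, 12]] (rows listed top to bottom)

image of 1: 0
image of x: 0
image of x^2: 4
image of x^3: 12x - 21
each image's coordinates form column j of the matrix


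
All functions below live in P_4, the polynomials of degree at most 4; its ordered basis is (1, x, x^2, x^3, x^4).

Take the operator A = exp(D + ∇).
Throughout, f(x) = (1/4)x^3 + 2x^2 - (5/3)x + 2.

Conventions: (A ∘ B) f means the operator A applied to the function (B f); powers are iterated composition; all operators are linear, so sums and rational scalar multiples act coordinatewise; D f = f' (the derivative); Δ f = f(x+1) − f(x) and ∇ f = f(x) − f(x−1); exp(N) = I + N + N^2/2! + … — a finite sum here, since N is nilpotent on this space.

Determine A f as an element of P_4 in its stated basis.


order-1 term: (3/2)x^2 + (29/4)x - 61/12
order-2 term: 3x + 13/2
order-3 term: 2
the series for exp(D + ∇) f terminates at order 3
exp(D + ∇) f = (1/4)x^3 + (7/2)x^2 + (103/12)x + 65/12

the result is g(x) = (1/4)x^3 + (7/2)x^2 + (103/12)x + 65/12


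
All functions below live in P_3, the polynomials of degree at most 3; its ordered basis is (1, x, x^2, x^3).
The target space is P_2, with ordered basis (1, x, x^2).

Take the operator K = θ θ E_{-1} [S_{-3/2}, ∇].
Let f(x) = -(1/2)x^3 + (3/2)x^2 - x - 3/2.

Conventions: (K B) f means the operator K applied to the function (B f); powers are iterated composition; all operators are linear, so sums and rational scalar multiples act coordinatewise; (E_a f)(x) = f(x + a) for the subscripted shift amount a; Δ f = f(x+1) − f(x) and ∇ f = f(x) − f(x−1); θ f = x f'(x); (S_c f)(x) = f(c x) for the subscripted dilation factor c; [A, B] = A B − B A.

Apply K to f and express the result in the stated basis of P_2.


the result is g(x) = -(135/4)x^2 + (135/16)x

∇ f = -(3/2)x^2 + (9/2)x - 3
S_{-3/2} ∇ f = -(27/8)x^2 - (27/4)x - 3
S_{-3/2} f = (27/16)x^3 + (27/8)x^2 + (3/2)x - 3/2
∇ S_{-3/2} f = (81/16)x^2 + (27/16)x - 3/16
[S_{-3/2}, ∇] f = -(135/16)x^2 - (135/16)x - 45/16
E_{-1} [S_{-3/2}, ∇] f = -(135/16)x^2 + (135/16)x - 45/16
θ E_{-1} [S_{-3/2}, ∇] f = -(135/8)x^2 + (135/16)x
θ θ E_{-1} [S_{-3/2}, ∇] f = -(135/4)x^2 + (135/16)x


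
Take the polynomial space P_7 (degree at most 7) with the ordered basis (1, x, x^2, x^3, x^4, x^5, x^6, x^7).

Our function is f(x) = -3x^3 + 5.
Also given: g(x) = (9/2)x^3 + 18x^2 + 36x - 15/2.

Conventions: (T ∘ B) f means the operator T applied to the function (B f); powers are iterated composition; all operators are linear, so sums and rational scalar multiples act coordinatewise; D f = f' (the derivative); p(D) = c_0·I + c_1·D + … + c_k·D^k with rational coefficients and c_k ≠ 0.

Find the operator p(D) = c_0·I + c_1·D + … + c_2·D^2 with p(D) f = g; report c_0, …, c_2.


p(D) = -(3/2)·I − 2·D − 2·D^2, i.e. c_0 = -3/2, c_1 = -2, c_2 = -2

D^0 f = -3x^3 + 5
D^1 f = -9x^2
D^2 f = -18x
matching coefficients of g against c_0 f + c_1 Df + … from the top degree down determines the c_i
solution: c_0 = -3/2, c_1 = -2, c_2 = -2


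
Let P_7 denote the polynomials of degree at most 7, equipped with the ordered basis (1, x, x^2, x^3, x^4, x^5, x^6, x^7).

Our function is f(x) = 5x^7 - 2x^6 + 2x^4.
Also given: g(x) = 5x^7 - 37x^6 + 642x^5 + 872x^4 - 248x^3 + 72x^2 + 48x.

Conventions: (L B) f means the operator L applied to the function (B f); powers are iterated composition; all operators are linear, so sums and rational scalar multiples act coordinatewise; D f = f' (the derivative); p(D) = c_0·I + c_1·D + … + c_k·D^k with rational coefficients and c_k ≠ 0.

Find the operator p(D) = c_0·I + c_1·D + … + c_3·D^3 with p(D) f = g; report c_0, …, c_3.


D^0 f = 5x^7 - 2x^6 + 2x^4
D^1 f = 35x^6 - 12x^5 + 8x^3
D^2 f = 210x^5 - 60x^4 + 24x^2
D^3 f = 1050x^4 - 240x^3 + 48x
matching coefficients of g against c_0 f + c_1 Df + … from the top degree down determines the c_i
solution: c_0 = 1, c_1 = -1, c_2 = 3, c_3 = 1

p(D) = I − D + 3·D^2 + D^3, i.e. c_0 = 1, c_1 = -1, c_2 = 3, c_3 = 1


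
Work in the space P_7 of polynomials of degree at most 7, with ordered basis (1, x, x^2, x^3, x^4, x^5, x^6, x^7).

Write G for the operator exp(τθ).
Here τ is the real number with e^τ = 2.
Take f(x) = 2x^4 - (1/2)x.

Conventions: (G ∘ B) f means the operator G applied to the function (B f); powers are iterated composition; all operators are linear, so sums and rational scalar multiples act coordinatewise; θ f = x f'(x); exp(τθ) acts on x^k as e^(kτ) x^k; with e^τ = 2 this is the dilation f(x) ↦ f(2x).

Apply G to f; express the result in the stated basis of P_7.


exp(τθ) x^k = e^(kτ) x^k; with e^τ = 2 this sends x^k to 2^k x^k
x ↦ 2 x
x^4 ↦ 16 x^4
applying this coordinatewise to f: exp(τθ) f = 32x^4 - x

g(x) = 32x^4 - x
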